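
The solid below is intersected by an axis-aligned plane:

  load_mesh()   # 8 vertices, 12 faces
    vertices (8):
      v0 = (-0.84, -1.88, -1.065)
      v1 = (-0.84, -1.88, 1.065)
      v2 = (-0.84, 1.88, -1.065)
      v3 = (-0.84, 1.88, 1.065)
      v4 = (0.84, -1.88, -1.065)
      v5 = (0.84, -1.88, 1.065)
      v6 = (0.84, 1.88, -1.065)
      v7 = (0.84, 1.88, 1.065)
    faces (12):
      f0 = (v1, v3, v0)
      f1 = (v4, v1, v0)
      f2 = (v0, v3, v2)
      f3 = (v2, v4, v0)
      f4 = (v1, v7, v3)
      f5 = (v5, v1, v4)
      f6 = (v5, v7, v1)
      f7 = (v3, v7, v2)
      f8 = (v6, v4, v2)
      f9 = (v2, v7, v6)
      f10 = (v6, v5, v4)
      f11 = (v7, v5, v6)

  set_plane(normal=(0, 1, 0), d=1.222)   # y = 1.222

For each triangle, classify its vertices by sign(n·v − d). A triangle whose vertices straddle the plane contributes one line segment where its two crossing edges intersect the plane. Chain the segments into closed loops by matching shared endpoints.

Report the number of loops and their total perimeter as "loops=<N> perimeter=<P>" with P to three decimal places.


loops=1 perimeter=7.620

Straddling triangles (8 of 12):
  (v1,v3,v0) [-+-] → (-0.84, 1.222, 1.065)–(-0.84, 1.222, 0.69225)  len=0.3727
  (v0,v3,v2) [-++] → (-0.84, 1.222, 0.69225)–(-0.84, 1.222, -1.065)  len=1.7572
  (v2,v4,v0) [+--] → (-0.546, 1.222, -1.065)–(-0.84, 1.222, -1.065)  len=0.2940
  (v1,v7,v3) [-++] → (0.546, 1.222, 1.065)–(-0.84, 1.222, 1.065)  len=1.3860
  (v5,v7,v1) [-+-] → (0.84, 1.222, 1.065)–(0.546, 1.222, 1.065)  len=0.2940
  (v6,v4,v2) [+-+] → (0.84, 1.222, -1.065)–(-0.546, 1.222, -1.065)  len=1.3860
  (v6,v5,v4) [+--] → (0.84, 1.222, -0.69225)–(0.84, 1.222, -1.065)  len=0.3727
  (v7,v5,v6) [+-+] → (0.84, 1.222, 1.065)–(0.84, 1.222, -0.69225)  len=1.7572

Chained into 1 loop(s):
  loop 1: 8 segments, perimeter = 7.6200
Total perimeter = 7.620


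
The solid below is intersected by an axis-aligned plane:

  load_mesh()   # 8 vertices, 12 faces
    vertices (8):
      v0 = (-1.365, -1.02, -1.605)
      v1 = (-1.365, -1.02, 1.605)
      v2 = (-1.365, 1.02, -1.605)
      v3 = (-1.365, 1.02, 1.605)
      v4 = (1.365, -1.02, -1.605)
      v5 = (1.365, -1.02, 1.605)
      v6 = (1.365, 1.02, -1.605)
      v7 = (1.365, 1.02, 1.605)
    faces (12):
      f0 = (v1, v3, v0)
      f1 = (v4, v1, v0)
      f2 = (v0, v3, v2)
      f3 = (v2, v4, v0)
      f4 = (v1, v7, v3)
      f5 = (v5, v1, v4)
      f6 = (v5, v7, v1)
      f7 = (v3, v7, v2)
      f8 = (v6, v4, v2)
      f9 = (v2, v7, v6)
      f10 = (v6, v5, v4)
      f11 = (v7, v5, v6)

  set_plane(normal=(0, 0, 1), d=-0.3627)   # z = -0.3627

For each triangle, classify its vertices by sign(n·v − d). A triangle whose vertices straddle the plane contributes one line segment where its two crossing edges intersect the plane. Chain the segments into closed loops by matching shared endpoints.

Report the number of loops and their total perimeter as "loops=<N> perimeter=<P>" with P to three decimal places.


Straddling triangles (8 of 12):
  (v1,v3,v0) [++-] → (-1.365, -0.230501, -0.3627)–(-1.365, -1.02, -0.3627)  len=0.7895
  (v4,v1,v0) [-+-] → (0.308464, -1.02, -0.3627)–(-1.365, -1.02, -0.3627)  len=1.6735
  (v0,v3,v2) [-+-] → (-1.365, -0.230501, -0.3627)–(-1.365, 1.02, -0.3627)  len=1.2505
  (v5,v1,v4) [++-] → (0.308464, -1.02, -0.3627)–(1.365, -1.02, -0.3627)  len=1.0565
  (v3,v7,v2) [++-] → (-0.308464, 1.02, -0.3627)–(-1.365, 1.02, -0.3627)  len=1.0565
  (v2,v7,v6) [-+-] → (-0.308464, 1.02, -0.3627)–(1.365, 1.02, -0.3627)  len=1.6735
  (v6,v5,v4) [-+-] → (1.365, 0.230501, -0.3627)–(1.365, -1.02, -0.3627)  len=1.2505
  (v7,v5,v6) [++-] → (1.365, 0.230501, -0.3627)–(1.365, 1.02, -0.3627)  len=0.7895

Chained into 1 loop(s):
  loop 1: 8 segments, perimeter = 9.5400
Total perimeter = 9.540

loops=1 perimeter=9.540


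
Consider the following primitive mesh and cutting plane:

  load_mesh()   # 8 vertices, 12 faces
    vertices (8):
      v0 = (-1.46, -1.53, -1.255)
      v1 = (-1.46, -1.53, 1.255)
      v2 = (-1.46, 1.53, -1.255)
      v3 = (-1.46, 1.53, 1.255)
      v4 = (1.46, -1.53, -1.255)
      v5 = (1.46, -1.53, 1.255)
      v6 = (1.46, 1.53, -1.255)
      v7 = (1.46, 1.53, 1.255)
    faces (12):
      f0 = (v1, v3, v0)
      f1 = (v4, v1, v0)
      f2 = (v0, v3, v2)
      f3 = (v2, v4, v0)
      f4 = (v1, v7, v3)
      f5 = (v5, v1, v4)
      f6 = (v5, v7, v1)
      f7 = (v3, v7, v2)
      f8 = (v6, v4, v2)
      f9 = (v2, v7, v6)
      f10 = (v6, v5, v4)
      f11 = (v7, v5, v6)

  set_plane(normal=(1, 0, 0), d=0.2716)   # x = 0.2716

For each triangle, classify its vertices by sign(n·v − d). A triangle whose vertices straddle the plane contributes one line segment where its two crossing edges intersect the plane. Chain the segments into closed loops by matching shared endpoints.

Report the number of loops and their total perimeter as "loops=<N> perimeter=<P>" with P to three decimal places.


Straddling triangles (8 of 12):
  (v4,v1,v0) [+--] → (0.2716, -1.53, -0.233464)–(0.2716, -1.53, -1.255)  len=1.0215
  (v2,v4,v0) [-+-] → (0.2716, -0.284622, -1.255)–(0.2716, -1.53, -1.255)  len=1.2454
  (v1,v7,v3) [-+-] → (0.2716, 0.284622, 1.255)–(0.2716, 1.53, 1.255)  len=1.2454
  (v5,v1,v4) [+-+] → (0.2716, -1.53, 1.255)–(0.2716, -1.53, -0.233464)  len=1.4885
  (v5,v7,v1) [++-] → (0.2716, 0.284622, 1.255)–(0.2716, -1.53, 1.255)  len=1.8146
  (v3,v7,v2) [-+-] → (0.2716, 1.53, 1.255)–(0.2716, 1.53, 0.233464)  len=1.0215
  (v6,v4,v2) [++-] → (0.2716, -0.284622, -1.255)–(0.2716, 1.53, -1.255)  len=1.8146
  (v2,v7,v6) [-++] → (0.2716, 1.53, 0.233464)–(0.2716, 1.53, -1.255)  len=1.4885

Chained into 1 loop(s):
  loop 1: 8 segments, perimeter = 11.1400
Total perimeter = 11.140

loops=1 perimeter=11.140


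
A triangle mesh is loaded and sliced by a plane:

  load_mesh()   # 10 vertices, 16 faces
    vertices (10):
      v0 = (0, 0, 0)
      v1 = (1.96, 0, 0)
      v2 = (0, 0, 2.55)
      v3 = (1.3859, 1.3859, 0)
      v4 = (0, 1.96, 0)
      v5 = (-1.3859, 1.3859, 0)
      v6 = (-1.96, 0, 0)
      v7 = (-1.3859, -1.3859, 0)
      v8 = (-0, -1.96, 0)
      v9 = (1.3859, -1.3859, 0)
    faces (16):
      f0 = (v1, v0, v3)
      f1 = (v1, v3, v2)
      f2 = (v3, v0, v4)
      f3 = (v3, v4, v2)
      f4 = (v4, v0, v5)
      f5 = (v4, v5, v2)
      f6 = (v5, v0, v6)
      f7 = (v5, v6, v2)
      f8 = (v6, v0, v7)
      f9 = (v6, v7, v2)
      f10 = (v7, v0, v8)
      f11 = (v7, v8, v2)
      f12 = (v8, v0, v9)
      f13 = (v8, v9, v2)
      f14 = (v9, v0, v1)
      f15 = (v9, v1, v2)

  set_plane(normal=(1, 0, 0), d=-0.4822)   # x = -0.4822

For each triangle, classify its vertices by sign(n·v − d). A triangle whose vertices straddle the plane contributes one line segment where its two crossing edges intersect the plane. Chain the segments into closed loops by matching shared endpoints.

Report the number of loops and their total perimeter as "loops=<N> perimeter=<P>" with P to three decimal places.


Straddling triangles (8 of 16):
  (v4,v0,v5) [++-] → (-0.4822, 0.4822, 0)–(-0.4822, 1.76025, 0)  len=1.2781
  (v4,v5,v2) [+-+] → (-0.4822, 1.76025, 0)–(-0.4822, 0.4822, 1.66277)  len=2.0972
  (v5,v0,v6) [-+-] → (-0.4822, 0.4822, 0)–(-0.4822, 0, 0)  len=0.4822
  (v5,v6,v2) [--+] → (-0.4822, 0, 1.92265)–(-0.4822, 0.4822, 1.66277)  len=0.5478
  (v6,v0,v7) [-+-] → (-0.4822, 0, 0)–(-0.4822, -0.4822, 0)  len=0.4822
  (v6,v7,v2) [--+] → (-0.4822, -0.4822, 1.66277)–(-0.4822, 0, 1.92265)  len=0.5478
  (v7,v0,v8) [-++] → (-0.4822, -0.4822, 0)–(-0.4822, -1.76025, 0)  len=1.2781
  (v7,v8,v2) [-++] → (-0.4822, -1.76025, 0)–(-0.4822, -0.4822, 1.66277)  len=2.0972

Chained into 1 loop(s):
  loop 1: 8 segments, perimeter = 8.8104
Total perimeter = 8.810

loops=1 perimeter=8.810


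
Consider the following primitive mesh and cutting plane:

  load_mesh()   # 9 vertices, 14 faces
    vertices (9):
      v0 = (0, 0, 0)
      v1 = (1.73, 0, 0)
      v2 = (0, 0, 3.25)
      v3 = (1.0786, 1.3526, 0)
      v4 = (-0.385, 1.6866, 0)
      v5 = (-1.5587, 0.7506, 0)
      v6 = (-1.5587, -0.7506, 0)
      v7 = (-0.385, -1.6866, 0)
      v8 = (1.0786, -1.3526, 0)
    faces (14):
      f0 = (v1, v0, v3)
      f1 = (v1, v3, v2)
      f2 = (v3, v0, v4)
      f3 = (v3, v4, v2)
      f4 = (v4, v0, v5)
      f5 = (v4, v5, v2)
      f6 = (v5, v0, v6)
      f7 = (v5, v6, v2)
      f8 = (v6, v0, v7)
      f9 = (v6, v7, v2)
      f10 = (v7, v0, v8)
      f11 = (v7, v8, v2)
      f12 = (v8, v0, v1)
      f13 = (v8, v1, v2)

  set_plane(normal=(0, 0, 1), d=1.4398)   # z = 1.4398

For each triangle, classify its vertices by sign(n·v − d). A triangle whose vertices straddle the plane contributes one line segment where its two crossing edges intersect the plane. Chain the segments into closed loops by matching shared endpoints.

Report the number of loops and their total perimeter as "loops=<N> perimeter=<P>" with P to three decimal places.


loops=1 perimeter=5.853

Straddling triangles (7 of 14):
  (v1,v3,v2) [--+] → (0.600764, 0.753377, 1.4398)–(0.963583, 0, 1.4398)  len=0.8362
  (v3,v4,v2) [--+] → (-0.214439, 0.93941, 1.4398)–(0.600764, 0.753377, 1.4398)  len=0.8362
  (v4,v5,v2) [--+] → (-0.868172, 0.418073, 1.4398)–(-0.214439, 0.93941, 1.4398)  len=0.8362
  (v5,v6,v2) [--+] → (-0.868172, -0.418073, 1.4398)–(-0.868172, 0.418073, 1.4398)  len=0.8361
  (v6,v7,v2) [--+] → (-0.214439, -0.93941, 1.4398)–(-0.868172, -0.418073, 1.4398)  len=0.8362
  (v7,v8,v2) [--+] → (0.600764, -0.753377, 1.4398)–(-0.214439, -0.93941, 1.4398)  len=0.8362
  (v8,v1,v2) [--+] → (0.963583, 0, 1.4398)–(0.600764, -0.753377, 1.4398)  len=0.8362

Chained into 1 loop(s):
  loop 1: 7 segments, perimeter = 5.8532
Total perimeter = 5.853


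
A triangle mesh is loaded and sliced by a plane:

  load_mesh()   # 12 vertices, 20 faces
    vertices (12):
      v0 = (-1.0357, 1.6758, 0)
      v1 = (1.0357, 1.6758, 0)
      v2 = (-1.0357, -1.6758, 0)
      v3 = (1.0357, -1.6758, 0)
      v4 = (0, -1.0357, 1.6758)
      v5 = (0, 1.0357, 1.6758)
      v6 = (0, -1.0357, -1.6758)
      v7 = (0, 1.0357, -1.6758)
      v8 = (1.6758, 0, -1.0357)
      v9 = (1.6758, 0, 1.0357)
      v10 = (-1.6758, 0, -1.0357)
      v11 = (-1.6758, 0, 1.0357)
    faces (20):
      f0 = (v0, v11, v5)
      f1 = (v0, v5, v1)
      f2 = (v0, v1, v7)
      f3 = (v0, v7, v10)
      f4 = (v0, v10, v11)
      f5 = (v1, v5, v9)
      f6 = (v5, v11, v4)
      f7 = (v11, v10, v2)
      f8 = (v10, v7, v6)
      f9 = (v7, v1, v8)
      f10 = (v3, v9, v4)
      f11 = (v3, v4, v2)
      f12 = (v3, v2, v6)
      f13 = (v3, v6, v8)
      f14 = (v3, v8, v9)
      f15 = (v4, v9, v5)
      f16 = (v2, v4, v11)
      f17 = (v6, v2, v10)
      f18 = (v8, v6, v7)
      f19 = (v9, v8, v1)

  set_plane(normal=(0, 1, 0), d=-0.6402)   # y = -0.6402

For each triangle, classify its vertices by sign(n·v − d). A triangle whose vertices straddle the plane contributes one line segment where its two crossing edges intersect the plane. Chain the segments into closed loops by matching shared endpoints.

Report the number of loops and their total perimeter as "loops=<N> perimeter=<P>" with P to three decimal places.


loops=1 perimeter=9.777

Straddling triangles (10 of 20):
  (v5,v11,v4) [++-] → (-0.639933, -0.6402, 1.43137)–(0, -0.6402, 1.6758)  len=0.6850
  (v11,v10,v2) [++-] → (-1.43126, -0.6402, -0.640035)–(-1.43126, -0.6402, 0.640035)  len=1.2801
  (v10,v7,v6) [++-] → (0, -0.6402, -1.6758)–(-0.639933, -0.6402, -1.43137)  len=0.6850
  (v3,v9,v4) [-+-] → (1.43126, -0.6402, 0.640035)–(0.639933, -0.6402, 1.43137)  len=1.1191
  (v3,v6,v8) [--+] → (0.639933, -0.6402, -1.43137)–(1.43126, -0.6402, -0.640035)  len=1.1191
  (v3,v8,v9) [-++] → (1.43126, -0.6402, -0.640035)–(1.43126, -0.6402, 0.640035)  len=1.2801
  (v4,v9,v5) [-++] → (0.639933, -0.6402, 1.43137)–(0, -0.6402, 1.6758)  len=0.6850
  (v2,v4,v11) [--+] → (-0.639933, -0.6402, 1.43137)–(-1.43126, -0.6402, 0.640035)  len=1.1191
  (v6,v2,v10) [--+] → (-1.43126, -0.6402, -0.640035)–(-0.639933, -0.6402, -1.43137)  len=1.1191
  (v8,v6,v7) [+-+] → (0.639933, -0.6402, -1.43137)–(0, -0.6402, -1.6758)  len=0.6850

Chained into 1 loop(s):
  loop 1: 10 segments, perimeter = 9.7767
Total perimeter = 9.777


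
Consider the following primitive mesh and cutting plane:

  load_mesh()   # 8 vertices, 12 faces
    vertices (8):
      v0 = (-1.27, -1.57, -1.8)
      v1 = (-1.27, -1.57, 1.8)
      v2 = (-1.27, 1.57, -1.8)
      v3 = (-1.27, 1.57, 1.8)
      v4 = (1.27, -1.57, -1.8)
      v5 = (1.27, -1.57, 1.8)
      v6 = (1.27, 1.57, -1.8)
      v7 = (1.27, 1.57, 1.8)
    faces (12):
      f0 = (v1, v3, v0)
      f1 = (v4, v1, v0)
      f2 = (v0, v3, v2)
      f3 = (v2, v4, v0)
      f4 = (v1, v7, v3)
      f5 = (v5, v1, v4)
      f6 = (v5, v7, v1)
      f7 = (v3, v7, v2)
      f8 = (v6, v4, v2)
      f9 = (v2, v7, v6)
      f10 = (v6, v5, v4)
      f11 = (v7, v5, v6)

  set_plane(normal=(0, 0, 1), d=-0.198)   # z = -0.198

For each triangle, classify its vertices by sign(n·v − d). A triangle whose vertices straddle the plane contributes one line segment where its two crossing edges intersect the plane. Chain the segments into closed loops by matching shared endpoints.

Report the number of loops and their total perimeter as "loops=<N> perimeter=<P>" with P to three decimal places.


loops=1 perimeter=11.360

Straddling triangles (8 of 12):
  (v1,v3,v0) [++-] → (-1.27, -0.1727, -0.198)–(-1.27, -1.57, -0.198)  len=1.3973
  (v4,v1,v0) [-+-] → (0.1397, -1.57, -0.198)–(-1.27, -1.57, -0.198)  len=1.4097
  (v0,v3,v2) [-+-] → (-1.27, -0.1727, -0.198)–(-1.27, 1.57, -0.198)  len=1.7427
  (v5,v1,v4) [++-] → (0.1397, -1.57, -0.198)–(1.27, -1.57, -0.198)  len=1.1303
  (v3,v7,v2) [++-] → (-0.1397, 1.57, -0.198)–(-1.27, 1.57, -0.198)  len=1.1303
  (v2,v7,v6) [-+-] → (-0.1397, 1.57, -0.198)–(1.27, 1.57, -0.198)  len=1.4097
  (v6,v5,v4) [-+-] → (1.27, 0.1727, -0.198)–(1.27, -1.57, -0.198)  len=1.7427
  (v7,v5,v6) [++-] → (1.27, 0.1727, -0.198)–(1.27, 1.57, -0.198)  len=1.3973

Chained into 1 loop(s):
  loop 1: 8 segments, perimeter = 11.3600
Total perimeter = 11.360


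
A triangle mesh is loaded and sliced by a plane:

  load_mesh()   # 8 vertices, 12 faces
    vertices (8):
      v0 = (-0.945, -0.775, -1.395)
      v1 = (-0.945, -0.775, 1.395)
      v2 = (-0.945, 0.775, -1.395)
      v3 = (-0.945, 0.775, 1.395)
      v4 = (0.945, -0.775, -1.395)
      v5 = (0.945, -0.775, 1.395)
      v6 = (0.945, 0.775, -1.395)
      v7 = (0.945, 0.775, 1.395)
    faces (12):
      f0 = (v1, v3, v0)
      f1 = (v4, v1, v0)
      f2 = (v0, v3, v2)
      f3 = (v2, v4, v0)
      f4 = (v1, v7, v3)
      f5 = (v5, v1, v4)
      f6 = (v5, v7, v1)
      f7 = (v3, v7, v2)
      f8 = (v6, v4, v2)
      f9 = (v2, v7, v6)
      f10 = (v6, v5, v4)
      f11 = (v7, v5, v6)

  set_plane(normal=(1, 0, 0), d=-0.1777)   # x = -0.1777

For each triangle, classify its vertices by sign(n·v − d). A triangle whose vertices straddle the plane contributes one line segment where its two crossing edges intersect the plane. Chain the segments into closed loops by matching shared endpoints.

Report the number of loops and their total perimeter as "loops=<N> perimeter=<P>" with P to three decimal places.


loops=1 perimeter=8.680

Straddling triangles (8 of 12):
  (v4,v1,v0) [+--] → (-0.1777, -0.775, 0.262319)–(-0.1777, -0.775, -1.395)  len=1.6573
  (v2,v4,v0) [-+-] → (-0.1777, 0.145733, -1.395)–(-0.1777, -0.775, -1.395)  len=0.9207
  (v1,v7,v3) [-+-] → (-0.1777, -0.145733, 1.395)–(-0.1777, 0.775, 1.395)  len=0.9207
  (v5,v1,v4) [+-+] → (-0.1777, -0.775, 1.395)–(-0.1777, -0.775, 0.262319)  len=1.1327
  (v5,v7,v1) [++-] → (-0.1777, -0.145733, 1.395)–(-0.1777, -0.775, 1.395)  len=0.6293
  (v3,v7,v2) [-+-] → (-0.1777, 0.775, 1.395)–(-0.1777, 0.775, -0.262319)  len=1.6573
  (v6,v4,v2) [++-] → (-0.1777, 0.145733, -1.395)–(-0.1777, 0.775, -1.395)  len=0.6293
  (v2,v7,v6) [-++] → (-0.1777, 0.775, -0.262319)–(-0.1777, 0.775, -1.395)  len=1.1327

Chained into 1 loop(s):
  loop 1: 8 segments, perimeter = 8.6800
Total perimeter = 8.680


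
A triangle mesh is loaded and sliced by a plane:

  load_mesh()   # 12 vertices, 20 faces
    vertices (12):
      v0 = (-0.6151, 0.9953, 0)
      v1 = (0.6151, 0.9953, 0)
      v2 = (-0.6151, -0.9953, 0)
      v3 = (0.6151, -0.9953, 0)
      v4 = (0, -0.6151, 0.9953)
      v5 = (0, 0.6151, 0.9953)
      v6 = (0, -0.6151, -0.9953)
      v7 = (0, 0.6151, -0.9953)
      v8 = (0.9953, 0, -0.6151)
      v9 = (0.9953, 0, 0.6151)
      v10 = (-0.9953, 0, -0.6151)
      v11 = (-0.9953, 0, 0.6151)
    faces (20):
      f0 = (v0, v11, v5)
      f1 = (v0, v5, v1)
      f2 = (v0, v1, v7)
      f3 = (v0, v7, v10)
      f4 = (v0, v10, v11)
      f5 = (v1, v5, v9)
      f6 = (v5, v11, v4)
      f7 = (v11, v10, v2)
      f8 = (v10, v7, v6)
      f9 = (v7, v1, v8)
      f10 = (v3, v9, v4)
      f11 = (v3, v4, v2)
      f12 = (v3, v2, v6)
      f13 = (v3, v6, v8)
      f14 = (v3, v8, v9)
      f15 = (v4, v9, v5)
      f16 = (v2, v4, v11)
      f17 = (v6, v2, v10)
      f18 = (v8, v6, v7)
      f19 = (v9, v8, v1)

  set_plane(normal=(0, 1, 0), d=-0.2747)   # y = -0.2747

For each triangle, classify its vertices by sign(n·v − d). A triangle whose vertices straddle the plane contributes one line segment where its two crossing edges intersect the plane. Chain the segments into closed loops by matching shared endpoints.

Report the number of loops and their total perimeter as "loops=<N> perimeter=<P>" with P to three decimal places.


loops=1 perimeter=6.061

Straddling triangles (10 of 20):
  (v5,v11,v4) [++-] → (-0.550805, -0.2747, 0.784895)–(0, -0.2747, 0.9953)  len=0.5896
  (v11,v10,v2) [++-] → (-0.890366, -0.2747, -0.445334)–(-0.890366, -0.2747, 0.445334)  len=0.8907
  (v10,v7,v6) [++-] → (0, -0.2747, -0.9953)–(-0.550805, -0.2747, -0.784895)  len=0.5896
  (v3,v9,v4) [-+-] → (0.890366, -0.2747, 0.445334)–(0.550805, -0.2747, 0.784895)  len=0.4802
  (v3,v6,v8) [--+] → (0.550805, -0.2747, -0.784895)–(0.890366, -0.2747, -0.445334)  len=0.4802
  (v3,v8,v9) [-++] → (0.890366, -0.2747, -0.445334)–(0.890366, -0.2747, 0.445334)  len=0.8907
  (v4,v9,v5) [-++] → (0.550805, -0.2747, 0.784895)–(0, -0.2747, 0.9953)  len=0.5896
  (v2,v4,v11) [--+] → (-0.550805, -0.2747, 0.784895)–(-0.890366, -0.2747, 0.445334)  len=0.4802
  (v6,v2,v10) [--+] → (-0.890366, -0.2747, -0.445334)–(-0.550805, -0.2747, -0.784895)  len=0.4802
  (v8,v6,v7) [+-+] → (0.550805, -0.2747, -0.784895)–(0, -0.2747, -0.9953)  len=0.5896

Chained into 1 loop(s):
  loop 1: 10 segments, perimeter = 6.0607
Total perimeter = 6.061


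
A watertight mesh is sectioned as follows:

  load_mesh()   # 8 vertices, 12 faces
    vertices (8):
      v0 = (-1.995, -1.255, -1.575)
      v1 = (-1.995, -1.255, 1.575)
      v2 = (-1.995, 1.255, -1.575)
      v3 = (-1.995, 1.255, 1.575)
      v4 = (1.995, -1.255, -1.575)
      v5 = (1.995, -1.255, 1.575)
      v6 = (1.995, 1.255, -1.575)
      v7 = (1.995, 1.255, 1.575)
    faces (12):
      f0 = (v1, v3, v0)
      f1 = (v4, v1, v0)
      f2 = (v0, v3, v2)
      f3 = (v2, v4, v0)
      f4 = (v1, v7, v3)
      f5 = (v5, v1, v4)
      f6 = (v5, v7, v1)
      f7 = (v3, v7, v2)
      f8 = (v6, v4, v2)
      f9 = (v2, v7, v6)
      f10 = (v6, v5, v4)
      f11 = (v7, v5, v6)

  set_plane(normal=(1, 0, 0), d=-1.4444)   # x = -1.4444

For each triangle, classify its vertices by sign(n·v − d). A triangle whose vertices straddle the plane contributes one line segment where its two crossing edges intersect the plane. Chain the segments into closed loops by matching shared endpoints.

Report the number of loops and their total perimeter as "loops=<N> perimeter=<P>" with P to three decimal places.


loops=1 perimeter=11.320

Straddling triangles (8 of 12):
  (v4,v1,v0) [+--] → (-1.4444, -1.255, 1.14032)–(-1.4444, -1.255, -1.575)  len=2.7153
  (v2,v4,v0) [-+-] → (-1.4444, 0.908633, -1.575)–(-1.4444, -1.255, -1.575)  len=2.1636
  (v1,v7,v3) [-+-] → (-1.4444, -0.908633, 1.575)–(-1.4444, 1.255, 1.575)  len=2.1636
  (v5,v1,v4) [+-+] → (-1.4444, -1.255, 1.575)–(-1.4444, -1.255, 1.14032)  len=0.4347
  (v5,v7,v1) [++-] → (-1.4444, -0.908633, 1.575)–(-1.4444, -1.255, 1.575)  len=0.3464
  (v3,v7,v2) [-+-] → (-1.4444, 1.255, 1.575)–(-1.4444, 1.255, -1.14032)  len=2.7153
  (v6,v4,v2) [++-] → (-1.4444, 0.908633, -1.575)–(-1.4444, 1.255, -1.575)  len=0.3464
  (v2,v7,v6) [-++] → (-1.4444, 1.255, -1.14032)–(-1.4444, 1.255, -1.575)  len=0.4347

Chained into 1 loop(s):
  loop 1: 8 segments, perimeter = 11.3200
Total perimeter = 11.320


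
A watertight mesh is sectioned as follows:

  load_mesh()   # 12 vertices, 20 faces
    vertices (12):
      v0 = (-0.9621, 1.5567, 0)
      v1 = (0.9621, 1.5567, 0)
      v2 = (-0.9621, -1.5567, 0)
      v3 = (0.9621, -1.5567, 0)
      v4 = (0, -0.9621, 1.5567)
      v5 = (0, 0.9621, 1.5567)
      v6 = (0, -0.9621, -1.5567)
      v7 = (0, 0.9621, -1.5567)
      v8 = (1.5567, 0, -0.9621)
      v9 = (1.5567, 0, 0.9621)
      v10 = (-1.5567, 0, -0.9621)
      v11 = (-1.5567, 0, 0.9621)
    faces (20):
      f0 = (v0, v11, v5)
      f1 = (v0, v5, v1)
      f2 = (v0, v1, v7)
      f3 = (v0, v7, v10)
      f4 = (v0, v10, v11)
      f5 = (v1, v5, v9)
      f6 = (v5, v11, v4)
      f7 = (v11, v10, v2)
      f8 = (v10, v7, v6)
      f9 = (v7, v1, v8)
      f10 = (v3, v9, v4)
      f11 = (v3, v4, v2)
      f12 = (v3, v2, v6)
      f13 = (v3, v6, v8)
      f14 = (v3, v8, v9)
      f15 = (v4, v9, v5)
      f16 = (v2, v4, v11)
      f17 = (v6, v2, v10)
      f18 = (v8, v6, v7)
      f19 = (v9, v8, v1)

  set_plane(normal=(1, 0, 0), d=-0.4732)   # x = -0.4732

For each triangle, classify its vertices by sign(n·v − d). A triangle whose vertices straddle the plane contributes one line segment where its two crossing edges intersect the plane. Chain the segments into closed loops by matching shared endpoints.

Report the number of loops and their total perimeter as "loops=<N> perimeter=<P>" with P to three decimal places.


Straddling triangles (10 of 20):
  (v0,v11,v5) [--+] → (-0.4732, 0.669644, 1.37596)–(-0.4732, 1.25455, 0.791051)  len=0.8272
  (v0,v5,v1) [-++] → (-0.4732, 1.25455, 0.791051)–(-0.4732, 1.5567, 0)  len=0.8468
  (v0,v1,v7) [-++] → (-0.4732, 1.5567, 0)–(-0.4732, 1.25455, -0.791051)  len=0.8468
  (v0,v7,v10) [-+-] → (-0.4732, 1.25455, -0.791051)–(-0.4732, 0.669644, -1.37596)  len=0.8272
  (v5,v11,v4) [+-+] → (-0.4732, 0.669644, 1.37596)–(-0.4732, -0.669644, 1.37596)  len=1.3393
  (v10,v7,v6) [-++] → (-0.4732, 0.669644, -1.37596)–(-0.4732, -0.669644, -1.37596)  len=1.3393
  (v3,v4,v2) [++-] → (-0.4732, -1.25455, 0.791051)–(-0.4732, -1.5567, 0)  len=0.8468
  (v3,v2,v6) [+-+] → (-0.4732, -1.5567, 0)–(-0.4732, -1.25455, -0.791051)  len=0.8468
  (v2,v4,v11) [-+-] → (-0.4732, -1.25455, 0.791051)–(-0.4732, -0.669644, 1.37596)  len=0.8272
  (v6,v2,v10) [+--] → (-0.4732, -1.25455, -0.791051)–(-0.4732, -0.669644, -1.37596)  len=0.8272

Chained into 1 loop(s):
  loop 1: 10 segments, perimeter = 9.3745
Total perimeter = 9.374

loops=1 perimeter=9.374


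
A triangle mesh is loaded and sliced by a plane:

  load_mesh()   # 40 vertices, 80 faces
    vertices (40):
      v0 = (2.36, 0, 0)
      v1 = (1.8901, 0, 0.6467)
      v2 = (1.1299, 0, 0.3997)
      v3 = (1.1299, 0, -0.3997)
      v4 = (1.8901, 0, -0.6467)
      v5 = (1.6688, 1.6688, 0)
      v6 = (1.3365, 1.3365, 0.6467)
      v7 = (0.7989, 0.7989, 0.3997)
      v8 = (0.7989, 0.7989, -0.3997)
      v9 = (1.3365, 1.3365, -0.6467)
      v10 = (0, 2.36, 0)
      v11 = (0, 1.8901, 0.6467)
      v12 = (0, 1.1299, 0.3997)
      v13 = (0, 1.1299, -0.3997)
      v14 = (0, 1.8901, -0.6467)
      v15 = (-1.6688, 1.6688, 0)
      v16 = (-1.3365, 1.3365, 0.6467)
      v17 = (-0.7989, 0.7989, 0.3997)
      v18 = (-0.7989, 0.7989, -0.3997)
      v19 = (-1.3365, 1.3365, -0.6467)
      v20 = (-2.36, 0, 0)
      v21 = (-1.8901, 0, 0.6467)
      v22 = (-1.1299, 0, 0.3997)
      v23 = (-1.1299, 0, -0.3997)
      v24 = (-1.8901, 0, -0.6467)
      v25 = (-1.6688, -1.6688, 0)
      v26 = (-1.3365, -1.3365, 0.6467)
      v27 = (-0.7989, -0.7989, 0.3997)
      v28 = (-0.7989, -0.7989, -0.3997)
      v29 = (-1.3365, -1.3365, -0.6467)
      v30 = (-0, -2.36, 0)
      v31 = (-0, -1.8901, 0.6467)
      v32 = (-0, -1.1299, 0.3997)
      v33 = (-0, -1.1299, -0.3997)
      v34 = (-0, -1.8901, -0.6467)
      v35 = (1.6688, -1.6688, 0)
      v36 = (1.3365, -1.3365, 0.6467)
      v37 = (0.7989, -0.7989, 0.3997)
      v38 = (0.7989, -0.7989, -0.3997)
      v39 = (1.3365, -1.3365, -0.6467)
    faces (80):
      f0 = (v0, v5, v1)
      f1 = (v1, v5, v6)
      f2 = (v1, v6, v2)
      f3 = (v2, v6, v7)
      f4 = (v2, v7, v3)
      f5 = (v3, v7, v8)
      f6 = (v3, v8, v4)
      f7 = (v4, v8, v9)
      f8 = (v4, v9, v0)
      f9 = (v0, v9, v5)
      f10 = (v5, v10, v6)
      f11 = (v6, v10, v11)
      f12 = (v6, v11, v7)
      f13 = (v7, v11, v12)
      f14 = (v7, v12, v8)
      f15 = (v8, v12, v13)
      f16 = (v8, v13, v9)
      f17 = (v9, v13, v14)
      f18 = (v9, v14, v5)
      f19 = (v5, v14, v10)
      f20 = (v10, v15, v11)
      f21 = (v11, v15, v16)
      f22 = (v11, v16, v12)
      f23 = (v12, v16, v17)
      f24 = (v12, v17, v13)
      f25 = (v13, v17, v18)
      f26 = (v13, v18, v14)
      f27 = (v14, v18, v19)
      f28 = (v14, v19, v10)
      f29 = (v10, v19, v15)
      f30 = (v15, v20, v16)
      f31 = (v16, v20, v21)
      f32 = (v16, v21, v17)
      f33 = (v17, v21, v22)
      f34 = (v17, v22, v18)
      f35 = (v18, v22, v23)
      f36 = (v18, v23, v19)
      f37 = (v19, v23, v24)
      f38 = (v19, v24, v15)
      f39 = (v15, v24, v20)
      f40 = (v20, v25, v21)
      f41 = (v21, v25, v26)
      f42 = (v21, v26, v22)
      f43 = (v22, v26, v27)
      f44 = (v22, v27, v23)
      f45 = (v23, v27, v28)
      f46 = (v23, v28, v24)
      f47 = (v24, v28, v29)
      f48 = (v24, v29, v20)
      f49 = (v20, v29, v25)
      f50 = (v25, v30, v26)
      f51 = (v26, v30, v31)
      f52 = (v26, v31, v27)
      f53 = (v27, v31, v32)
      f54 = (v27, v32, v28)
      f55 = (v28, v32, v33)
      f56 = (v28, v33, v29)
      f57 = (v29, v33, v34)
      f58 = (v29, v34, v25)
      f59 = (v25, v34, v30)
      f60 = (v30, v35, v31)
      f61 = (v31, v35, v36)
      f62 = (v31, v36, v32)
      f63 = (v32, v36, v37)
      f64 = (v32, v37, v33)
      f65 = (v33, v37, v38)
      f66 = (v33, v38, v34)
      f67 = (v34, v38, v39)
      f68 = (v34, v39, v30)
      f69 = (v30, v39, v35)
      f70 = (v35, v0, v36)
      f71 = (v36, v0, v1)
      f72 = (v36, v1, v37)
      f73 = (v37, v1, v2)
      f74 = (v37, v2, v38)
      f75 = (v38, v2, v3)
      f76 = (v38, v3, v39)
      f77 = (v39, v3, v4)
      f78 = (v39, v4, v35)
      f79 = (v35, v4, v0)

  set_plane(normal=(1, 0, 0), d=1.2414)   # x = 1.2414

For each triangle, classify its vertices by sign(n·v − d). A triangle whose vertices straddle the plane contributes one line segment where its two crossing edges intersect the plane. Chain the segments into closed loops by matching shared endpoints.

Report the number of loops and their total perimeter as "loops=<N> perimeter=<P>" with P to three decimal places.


loops=1 perimeter=8.774

Straddling triangles (22 of 80):
  (v1,v6,v2) [++-] → (1.2414, 0.721296, 0.533003)–(1.2414, 0, 0.435928)  len=0.7278
  (v2,v6,v7) [-+-] → (1.2414, 0.721296, 0.533003)–(1.2414, 1.2414, 0.603006)  len=0.5248
  (v3,v8,v4) [--+] → (1.2414, 0.474933, -0.499863)–(1.2414, 0, -0.435928)  len=0.4792
  (v4,v8,v9) [+-+] → (1.2414, 0.474933, -0.499863)–(1.2414, 1.2414, -0.603006)  len=0.7734
  (v5,v10,v6) [+-+] → (1.2414, 1.84582, 0)–(1.2414, 1.40933, 0.600683)  len=0.7425
  (v6,v10,v11) [+--] → (1.2414, 1.40933, 0.600683)–(1.2414, 1.37589, 0.6467)  len=0.0569
  (v6,v11,v7) [+--] → (1.2414, 1.37589, 0.6467)–(1.2414, 1.2414, 0.603006)  len=0.1414
  (v8,v13,v9) [--+] → (1.2414, 1.3218, -0.629124)–(1.2414, 1.2414, -0.603006)  len=0.0845
  (v9,v13,v14) [+--] → (1.2414, 1.3218, -0.629124)–(1.2414, 1.37589, -0.6467)  len=0.0569
  (v9,v14,v5) [+-+] → (1.2414, 1.37589, -0.6467)–(1.2414, 1.72548, -0.165628)  len=0.5947
  (v5,v14,v10) [+--] → (1.2414, 1.72548, -0.165628)–(1.2414, 1.84582, 0)  len=0.2047
  (v30,v35,v31) [-+-] → (1.2414, -1.84582, 0)–(1.2414, -1.72548, 0.165628)  len=0.2047
  (v31,v35,v36) [-++] → (1.2414, -1.72548, 0.165628)–(1.2414, -1.37589, 0.6467)  len=0.5947
  (v31,v36,v32) [-+-] → (1.2414, -1.37589, 0.6467)–(1.2414, -1.3218, 0.629124)  len=0.0569
  (v32,v36,v37) [-+-] → (1.2414, -1.3218, 0.629124)–(1.2414, -1.2414, 0.603006)  len=0.0845
  (v34,v38,v39) [--+] → (1.2414, -1.2414, -0.603006)–(1.2414, -1.37589, -0.6467)  len=0.1414
  (v34,v39,v30) [-+-] → (1.2414, -1.37589, -0.6467)–(1.2414, -1.40933, -0.600683)  len=0.0569
  (v30,v39,v35) [-++] → (1.2414, -1.40933, -0.600683)–(1.2414, -1.84582, 0)  len=0.7425
  (v36,v1,v37) [++-] → (1.2414, -0.474933, 0.499863)–(1.2414, -1.2414, 0.603006)  len=0.7734
  (v37,v1,v2) [-+-] → (1.2414, -0.474933, 0.499863)–(1.2414, 0, 0.435928)  len=0.4792
  (v38,v3,v39) [--+] → (1.2414, -0.721296, -0.533003)–(1.2414, -1.2414, -0.603006)  len=0.5248
  (v39,v3,v4) [+-+] → (1.2414, -0.721296, -0.533003)–(1.2414, 0, -0.435928)  len=0.7278

Chained into 1 loop(s):
  loop 1: 22 segments, perimeter = 8.7737
Total perimeter = 8.774


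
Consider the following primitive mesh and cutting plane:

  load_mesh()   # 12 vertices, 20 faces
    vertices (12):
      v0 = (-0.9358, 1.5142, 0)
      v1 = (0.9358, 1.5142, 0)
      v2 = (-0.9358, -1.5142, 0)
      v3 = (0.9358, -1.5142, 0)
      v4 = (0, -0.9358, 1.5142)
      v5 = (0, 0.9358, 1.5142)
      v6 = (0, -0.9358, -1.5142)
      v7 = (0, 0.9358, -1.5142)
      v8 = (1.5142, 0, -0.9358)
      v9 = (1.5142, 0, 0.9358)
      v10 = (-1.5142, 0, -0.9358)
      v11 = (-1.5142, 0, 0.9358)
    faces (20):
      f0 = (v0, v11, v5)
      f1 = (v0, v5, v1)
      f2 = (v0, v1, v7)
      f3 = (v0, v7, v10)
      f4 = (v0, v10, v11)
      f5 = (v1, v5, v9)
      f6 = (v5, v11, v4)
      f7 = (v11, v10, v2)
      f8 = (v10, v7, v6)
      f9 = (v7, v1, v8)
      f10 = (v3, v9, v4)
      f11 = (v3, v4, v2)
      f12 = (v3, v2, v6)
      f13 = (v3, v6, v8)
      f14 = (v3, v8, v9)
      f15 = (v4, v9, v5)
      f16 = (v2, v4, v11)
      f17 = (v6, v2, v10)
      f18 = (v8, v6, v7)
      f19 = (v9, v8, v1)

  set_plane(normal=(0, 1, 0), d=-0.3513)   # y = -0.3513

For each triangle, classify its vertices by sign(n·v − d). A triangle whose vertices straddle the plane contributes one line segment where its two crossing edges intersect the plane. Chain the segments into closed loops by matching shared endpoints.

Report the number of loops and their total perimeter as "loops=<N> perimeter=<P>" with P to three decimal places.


loops=1 perimeter=9.381

Straddling triangles (10 of 20):
  (v5,v11,v4) [++-] → (-0.945768, -0.3513, 1.15293)–(0, -0.3513, 1.5142)  len=1.0124
  (v11,v10,v2) [++-] → (-1.38001, -0.3513, -0.718691)–(-1.38001, -0.3513, 0.718691)  len=1.4374
  (v10,v7,v6) [++-] → (0, -0.3513, -1.5142)–(-0.945768, -0.3513, -1.15293)  len=1.0124
  (v3,v9,v4) [-+-] → (1.38001, -0.3513, 0.718691)–(0.945768, -0.3513, 1.15293)  len=0.6141
  (v3,v6,v8) [--+] → (0.945768, -0.3513, -1.15293)–(1.38001, -0.3513, -0.718691)  len=0.6141
  (v3,v8,v9) [-++] → (1.38001, -0.3513, -0.718691)–(1.38001, -0.3513, 0.718691)  len=1.4374
  (v4,v9,v5) [-++] → (0.945768, -0.3513, 1.15293)–(0, -0.3513, 1.5142)  len=1.0124
  (v2,v4,v11) [--+] → (-0.945768, -0.3513, 1.15293)–(-1.38001, -0.3513, 0.718691)  len=0.6141
  (v6,v2,v10) [--+] → (-1.38001, -0.3513, -0.718691)–(-0.945768, -0.3513, -1.15293)  len=0.6141
  (v8,v6,v7) [+-+] → (0.945768, -0.3513, -1.15293)–(0, -0.3513, -1.5142)  len=1.0124

Chained into 1 loop(s):
  loop 1: 10 segments, perimeter = 9.3809
Total perimeter = 9.381


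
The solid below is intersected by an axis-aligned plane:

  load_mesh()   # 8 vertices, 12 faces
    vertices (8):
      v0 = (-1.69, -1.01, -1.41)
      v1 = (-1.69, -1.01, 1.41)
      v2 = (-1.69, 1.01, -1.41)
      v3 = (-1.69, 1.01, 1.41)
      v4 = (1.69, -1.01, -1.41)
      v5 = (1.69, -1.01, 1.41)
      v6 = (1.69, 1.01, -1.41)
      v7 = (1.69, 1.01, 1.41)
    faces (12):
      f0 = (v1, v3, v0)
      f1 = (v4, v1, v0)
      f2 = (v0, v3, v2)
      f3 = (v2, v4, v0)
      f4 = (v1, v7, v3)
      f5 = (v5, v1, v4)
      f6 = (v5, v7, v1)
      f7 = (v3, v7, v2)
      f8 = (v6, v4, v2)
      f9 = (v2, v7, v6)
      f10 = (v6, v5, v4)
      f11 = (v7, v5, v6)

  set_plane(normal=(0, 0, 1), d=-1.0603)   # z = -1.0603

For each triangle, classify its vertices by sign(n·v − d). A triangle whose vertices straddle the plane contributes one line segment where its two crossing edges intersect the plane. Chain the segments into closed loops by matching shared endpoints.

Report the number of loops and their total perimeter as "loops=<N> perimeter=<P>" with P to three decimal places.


Straddling triangles (8 of 12):
  (v1,v3,v0) [++-] → (-1.69, -0.759506, -1.0603)–(-1.69, -1.01, -1.0603)  len=0.2505
  (v4,v1,v0) [-+-] → (1.27086, -1.01, -1.0603)–(-1.69, -1.01, -1.0603)  len=2.9609
  (v0,v3,v2) [-+-] → (-1.69, -0.759506, -1.0603)–(-1.69, 1.01, -1.0603)  len=1.7695
  (v5,v1,v4) [++-] → (1.27086, -1.01, -1.0603)–(1.69, -1.01, -1.0603)  len=0.4191
  (v3,v7,v2) [++-] → (-1.27086, 1.01, -1.0603)–(-1.69, 1.01, -1.0603)  len=0.4191
  (v2,v7,v6) [-+-] → (-1.27086, 1.01, -1.0603)–(1.69, 1.01, -1.0603)  len=2.9609
  (v6,v5,v4) [-+-] → (1.69, 0.759506, -1.0603)–(1.69, -1.01, -1.0603)  len=1.7695
  (v7,v5,v6) [++-] → (1.69, 0.759506, -1.0603)–(1.69, 1.01, -1.0603)  len=0.2505

Chained into 1 loop(s):
  loop 1: 8 segments, perimeter = 10.8000
Total perimeter = 10.800

loops=1 perimeter=10.800


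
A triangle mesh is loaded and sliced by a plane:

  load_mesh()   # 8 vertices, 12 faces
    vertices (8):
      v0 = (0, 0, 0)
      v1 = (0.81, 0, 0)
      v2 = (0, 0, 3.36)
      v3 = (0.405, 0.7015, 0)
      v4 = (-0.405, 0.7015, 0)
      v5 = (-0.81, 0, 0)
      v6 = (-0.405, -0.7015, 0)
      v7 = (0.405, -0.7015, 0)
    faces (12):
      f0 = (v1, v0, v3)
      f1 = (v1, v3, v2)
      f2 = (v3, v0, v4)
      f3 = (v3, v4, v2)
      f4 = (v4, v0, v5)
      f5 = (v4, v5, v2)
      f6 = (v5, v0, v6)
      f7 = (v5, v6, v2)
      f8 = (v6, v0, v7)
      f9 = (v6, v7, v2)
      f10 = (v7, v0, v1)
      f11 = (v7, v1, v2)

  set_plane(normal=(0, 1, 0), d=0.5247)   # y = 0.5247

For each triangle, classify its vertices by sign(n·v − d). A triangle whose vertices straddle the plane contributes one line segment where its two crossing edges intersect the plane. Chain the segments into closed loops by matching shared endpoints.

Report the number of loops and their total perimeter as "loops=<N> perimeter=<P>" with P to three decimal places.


Straddling triangles (6 of 12):
  (v1,v0,v3) [--+] → (0.302927, 0.5247, 0)–(0.507073, 0.5247, 0)  len=0.2041
  (v1,v3,v2) [-+-] → (0.507073, 0.5247, 0)–(0.302927, 0.5247, 0.846825)  len=0.8711
  (v3,v0,v4) [+-+] → (0.302927, 0.5247, 0)–(-0.302927, 0.5247, 0)  len=0.6059
  (v3,v4,v2) [++-] → (-0.302927, 0.5247, 0.846825)–(0.302927, 0.5247, 0.846825)  len=0.6059
  (v4,v0,v5) [+--] → (-0.302927, 0.5247, 0)–(-0.507073, 0.5247, 0)  len=0.2041
  (v4,v5,v2) [+--] → (-0.507073, 0.5247, 0)–(-0.302927, 0.5247, 0.846825)  len=0.8711

Chained into 1 loop(s):
  loop 1: 6 segments, perimeter = 3.3622
Total perimeter = 3.362

loops=1 perimeter=3.362


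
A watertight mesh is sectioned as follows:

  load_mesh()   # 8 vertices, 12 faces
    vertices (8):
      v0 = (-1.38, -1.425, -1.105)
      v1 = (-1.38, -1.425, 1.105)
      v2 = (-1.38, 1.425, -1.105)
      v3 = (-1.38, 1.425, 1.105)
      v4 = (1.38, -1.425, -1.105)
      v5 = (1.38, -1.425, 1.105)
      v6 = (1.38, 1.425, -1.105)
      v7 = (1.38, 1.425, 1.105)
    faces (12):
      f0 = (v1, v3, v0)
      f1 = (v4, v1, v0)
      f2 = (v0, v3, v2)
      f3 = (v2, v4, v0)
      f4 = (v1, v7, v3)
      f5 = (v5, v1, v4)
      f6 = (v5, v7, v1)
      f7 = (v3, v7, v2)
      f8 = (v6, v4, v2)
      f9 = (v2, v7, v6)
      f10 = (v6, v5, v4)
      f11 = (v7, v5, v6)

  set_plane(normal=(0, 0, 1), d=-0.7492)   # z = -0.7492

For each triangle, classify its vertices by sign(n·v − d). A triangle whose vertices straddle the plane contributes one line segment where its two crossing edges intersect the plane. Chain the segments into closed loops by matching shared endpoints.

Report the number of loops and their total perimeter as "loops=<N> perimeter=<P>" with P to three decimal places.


loops=1 perimeter=11.220

Straddling triangles (8 of 12):
  (v1,v3,v0) [++-] → (-1.38, -0.966163, -0.7492)–(-1.38, -1.425, -0.7492)  len=0.4588
  (v4,v1,v0) [-+-] → (0.935652, -1.425, -0.7492)–(-1.38, -1.425, -0.7492)  len=2.3157
  (v0,v3,v2) [-+-] → (-1.38, -0.966163, -0.7492)–(-1.38, 1.425, -0.7492)  len=2.3912
  (v5,v1,v4) [++-] → (0.935652, -1.425, -0.7492)–(1.38, -1.425, -0.7492)  len=0.4443
  (v3,v7,v2) [++-] → (-0.935652, 1.425, -0.7492)–(-1.38, 1.425, -0.7492)  len=0.4443
  (v2,v7,v6) [-+-] → (-0.935652, 1.425, -0.7492)–(1.38, 1.425, -0.7492)  len=2.3157
  (v6,v5,v4) [-+-] → (1.38, 0.966163, -0.7492)–(1.38, -1.425, -0.7492)  len=2.3912
  (v7,v5,v6) [++-] → (1.38, 0.966163, -0.7492)–(1.38, 1.425, -0.7492)  len=0.4588

Chained into 1 loop(s):
  loop 1: 8 segments, perimeter = 11.2200
Total perimeter = 11.220


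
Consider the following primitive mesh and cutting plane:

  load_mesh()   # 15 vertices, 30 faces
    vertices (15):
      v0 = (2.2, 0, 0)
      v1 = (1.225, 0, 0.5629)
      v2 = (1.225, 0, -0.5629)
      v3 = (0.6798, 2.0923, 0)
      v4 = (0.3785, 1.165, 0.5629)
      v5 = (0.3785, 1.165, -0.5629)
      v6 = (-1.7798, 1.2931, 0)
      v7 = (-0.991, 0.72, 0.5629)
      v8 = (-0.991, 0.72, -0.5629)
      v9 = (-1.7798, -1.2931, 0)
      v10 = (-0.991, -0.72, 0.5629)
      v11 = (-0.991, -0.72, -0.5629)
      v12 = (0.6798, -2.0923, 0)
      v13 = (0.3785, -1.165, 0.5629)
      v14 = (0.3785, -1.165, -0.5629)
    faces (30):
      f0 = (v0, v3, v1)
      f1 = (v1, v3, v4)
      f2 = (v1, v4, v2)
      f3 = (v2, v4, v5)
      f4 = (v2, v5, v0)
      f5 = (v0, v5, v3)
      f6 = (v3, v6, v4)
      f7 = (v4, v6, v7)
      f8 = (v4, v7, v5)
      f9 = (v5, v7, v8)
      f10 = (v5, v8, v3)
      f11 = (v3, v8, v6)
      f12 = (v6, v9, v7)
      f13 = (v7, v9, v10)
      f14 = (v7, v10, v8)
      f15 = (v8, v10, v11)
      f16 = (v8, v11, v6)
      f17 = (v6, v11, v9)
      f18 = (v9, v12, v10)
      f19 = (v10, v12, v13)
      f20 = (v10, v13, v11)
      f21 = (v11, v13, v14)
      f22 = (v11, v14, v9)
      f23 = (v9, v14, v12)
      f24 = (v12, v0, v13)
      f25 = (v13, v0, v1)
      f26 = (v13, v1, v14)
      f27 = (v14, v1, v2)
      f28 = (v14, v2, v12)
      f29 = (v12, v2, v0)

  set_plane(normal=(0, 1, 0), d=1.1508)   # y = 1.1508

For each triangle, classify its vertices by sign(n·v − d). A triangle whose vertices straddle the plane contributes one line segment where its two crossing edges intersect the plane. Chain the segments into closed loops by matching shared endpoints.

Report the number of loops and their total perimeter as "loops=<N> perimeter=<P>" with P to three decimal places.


loops=2 perimeter=8.914

Straddling triangles (14 of 30):
  (v0,v3,v1) [-+-] → (1.36386, 1.1508, 0)–(0.925131, 1.1508, 0.253296)  len=0.5066
  (v1,v3,v4) [-++] → (0.925131, 1.1508, 0.253296)–(0.388818, 1.1508, 0.5629)  len=0.6193
  (v1,v4,v2) [-+-] → (0.388818, 1.1508, 0.5629)–(0.388818, 1.1508, 0.549178)  len=0.0137
  (v2,v4,v5) [-++] → (0.388818, 1.1508, 0.549178)–(0.388818, 1.1508, -0.5629)  len=1.1121
  (v2,v5,v0) [-+-] → (0.388818, 1.1508, -0.5629)–(0.400702, 1.1508, -0.556039)  len=0.0137
  (v0,v5,v3) [-++] → (0.400702, 1.1508, -0.556039)–(1.36386, 1.1508, 0)  len=1.1121
  (v4,v6,v7) [++-] → (-1.58394, 1.1508, 0.139767)–(0.334799, 1.1508, 0.5629)  len=1.9648
  (v4,v7,v5) [+-+] → (0.334799, 1.1508, 0.5629)–(0.334799, 1.1508, -0.526976)  len=1.0899
  (v5,v7,v8) [+--] → (0.334799, 1.1508, -0.526976)–(0.334799, 1.1508, -0.5629)  len=0.0359
  (v5,v8,v3) [+-+] → (0.334799, 1.1508, -0.5629)–(-0.466493, 1.1508, -0.386191)  len=0.8205
  (v3,v8,v6) [+-+] → (-0.466493, 1.1508, -0.386191)–(-1.58394, 1.1508, -0.139767)  len=1.1443
  (v6,v9,v7) [+--] → (-1.7798, 1.1508, 0)–(-1.58394, 1.1508, 0.139767)  len=0.2406
  (v8,v11,v6) [--+] → (-1.72404, 1.1508, -0.0397897)–(-1.58394, 1.1508, -0.139767)  len=0.1721
  (v6,v11,v9) [+--] → (-1.72404, 1.1508, -0.0397897)–(-1.7798, 1.1508, 0)  len=0.0685

Chained into 2 loop(s):
  loop 1: 6 segments, perimeter = 3.3775
  loop 2: 8 segments, perimeter = 5.5367
Total perimeter = 8.914
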